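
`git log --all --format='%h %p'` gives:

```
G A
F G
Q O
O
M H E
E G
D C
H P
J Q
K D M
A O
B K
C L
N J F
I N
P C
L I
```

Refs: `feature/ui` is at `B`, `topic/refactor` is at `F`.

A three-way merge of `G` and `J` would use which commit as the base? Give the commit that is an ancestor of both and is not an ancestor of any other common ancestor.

O

Ancestors of G: {A, G, O}.
Ancestors of J: {J, O, Q}.
Common ancestors: {O}.
The only common ancestor is O, so it is the merge base.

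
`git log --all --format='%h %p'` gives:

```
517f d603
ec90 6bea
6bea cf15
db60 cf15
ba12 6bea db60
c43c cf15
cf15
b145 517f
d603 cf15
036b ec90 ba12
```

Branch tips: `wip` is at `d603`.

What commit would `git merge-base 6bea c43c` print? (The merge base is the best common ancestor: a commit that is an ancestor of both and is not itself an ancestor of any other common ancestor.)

Ancestors of 6bea: {6bea, cf15}.
Ancestors of c43c: {c43c, cf15}.
Common ancestors: {cf15}.
The only common ancestor is cf15, so it is the merge base.

cf15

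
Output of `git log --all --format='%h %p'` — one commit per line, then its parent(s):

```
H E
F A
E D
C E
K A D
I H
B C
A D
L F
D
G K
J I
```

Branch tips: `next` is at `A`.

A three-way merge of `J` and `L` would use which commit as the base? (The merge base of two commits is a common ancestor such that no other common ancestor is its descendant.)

D

Ancestors of J: {D, E, H, I, J}.
Ancestors of L: {A, D, F, L}.
Common ancestors: {D}.
The only common ancestor is D, so it is the merge base.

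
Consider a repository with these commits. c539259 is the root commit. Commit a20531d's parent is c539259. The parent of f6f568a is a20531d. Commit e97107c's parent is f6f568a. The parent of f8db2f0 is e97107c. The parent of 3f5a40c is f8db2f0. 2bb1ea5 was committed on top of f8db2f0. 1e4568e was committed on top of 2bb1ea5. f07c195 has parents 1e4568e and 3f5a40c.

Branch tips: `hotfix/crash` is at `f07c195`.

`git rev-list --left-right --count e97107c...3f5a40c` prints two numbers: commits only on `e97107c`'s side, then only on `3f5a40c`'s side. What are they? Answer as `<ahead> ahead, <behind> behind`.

Reachable from e97107c: {a20531d, c539259, e97107c, f6f568a}.
Reachable from 3f5a40c: {3f5a40c, a20531d, c539259, e97107c, f6f568a, f8db2f0}.
Only in e97107c's history (ahead): {} — 0.
Only in 3f5a40c's history (behind): {3f5a40c, f8db2f0} — 2.

0 ahead, 2 behind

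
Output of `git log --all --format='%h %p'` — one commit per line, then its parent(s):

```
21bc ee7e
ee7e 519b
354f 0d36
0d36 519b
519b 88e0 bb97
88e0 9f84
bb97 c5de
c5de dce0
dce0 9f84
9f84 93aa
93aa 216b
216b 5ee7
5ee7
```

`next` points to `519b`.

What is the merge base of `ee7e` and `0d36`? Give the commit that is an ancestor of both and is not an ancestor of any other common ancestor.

519b

Ancestors of ee7e: {216b, 519b, 5ee7, 88e0, 93aa, 9f84, bb97, c5de, dce0, ee7e}.
Ancestors of 0d36: {0d36, 216b, 519b, 5ee7, 88e0, 93aa, 9f84, bb97, c5de, dce0}.
Common ancestors: {216b, 519b, 5ee7, 88e0, 93aa, 9f84, bb97, c5de, dce0}.
Among these, 519b is not an ancestor of any other common ancestor — it is the merge base.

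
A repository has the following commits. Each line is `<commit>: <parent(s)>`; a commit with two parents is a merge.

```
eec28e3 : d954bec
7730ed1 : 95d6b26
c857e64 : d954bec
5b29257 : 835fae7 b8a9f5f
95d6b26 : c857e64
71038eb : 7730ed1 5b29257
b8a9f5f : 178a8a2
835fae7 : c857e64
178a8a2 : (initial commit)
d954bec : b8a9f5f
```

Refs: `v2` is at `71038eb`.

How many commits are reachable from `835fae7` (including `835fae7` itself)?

5

Walking parent pointers from 835fae7: reachable set = {178a8a2, 835fae7, b8a9f5f, c857e64, d954bec}.
That is 5 commits.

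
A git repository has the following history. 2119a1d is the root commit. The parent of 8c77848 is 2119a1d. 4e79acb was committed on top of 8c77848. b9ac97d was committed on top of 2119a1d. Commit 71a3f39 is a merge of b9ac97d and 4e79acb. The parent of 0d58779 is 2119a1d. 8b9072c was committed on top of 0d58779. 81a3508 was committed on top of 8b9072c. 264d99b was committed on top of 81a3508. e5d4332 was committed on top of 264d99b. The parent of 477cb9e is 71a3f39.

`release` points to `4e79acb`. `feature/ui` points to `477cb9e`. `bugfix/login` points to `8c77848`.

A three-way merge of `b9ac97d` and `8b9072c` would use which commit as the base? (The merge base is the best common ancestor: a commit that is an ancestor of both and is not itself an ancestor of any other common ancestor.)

Ancestors of b9ac97d: {2119a1d, b9ac97d}.
Ancestors of 8b9072c: {0d58779, 2119a1d, 8b9072c}.
Common ancestors: {2119a1d}.
The only common ancestor is 2119a1d, so it is the merge base.

2119a1d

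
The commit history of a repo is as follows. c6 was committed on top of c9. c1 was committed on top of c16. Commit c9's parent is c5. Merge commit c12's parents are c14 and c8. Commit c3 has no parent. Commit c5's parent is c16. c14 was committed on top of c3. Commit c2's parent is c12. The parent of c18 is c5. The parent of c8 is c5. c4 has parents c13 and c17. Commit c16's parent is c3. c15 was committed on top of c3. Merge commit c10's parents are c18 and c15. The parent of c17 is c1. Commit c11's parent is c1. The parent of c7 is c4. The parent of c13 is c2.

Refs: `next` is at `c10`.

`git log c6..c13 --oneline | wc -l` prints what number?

Reachable from c13: {c12, c13, c14, c16, c2, c3, c5, c8}.
Reachable from c6: {c16, c3, c5, c6, c9}.
In c13's history but not c6's: {c12, c13, c14, c2, c8} — 5 commits.

5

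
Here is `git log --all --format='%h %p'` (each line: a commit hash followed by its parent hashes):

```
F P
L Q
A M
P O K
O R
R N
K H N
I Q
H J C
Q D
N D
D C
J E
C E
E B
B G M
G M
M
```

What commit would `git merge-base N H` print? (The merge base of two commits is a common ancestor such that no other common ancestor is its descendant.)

Ancestors of N: {B, C, D, E, G, M, N}.
Ancestors of H: {B, C, E, G, H, J, M}.
Common ancestors: {B, C, E, G, M}.
Among these, C is not an ancestor of any other common ancestor — it is the merge base.

C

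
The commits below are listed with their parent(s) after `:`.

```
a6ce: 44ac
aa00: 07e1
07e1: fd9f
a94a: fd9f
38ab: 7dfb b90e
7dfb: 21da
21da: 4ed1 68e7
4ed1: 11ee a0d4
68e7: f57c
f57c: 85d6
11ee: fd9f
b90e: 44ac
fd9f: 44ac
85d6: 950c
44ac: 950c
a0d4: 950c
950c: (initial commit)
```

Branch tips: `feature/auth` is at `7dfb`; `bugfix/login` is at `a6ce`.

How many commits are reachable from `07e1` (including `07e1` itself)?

Walking parent pointers from 07e1: reachable set = {07e1, 44ac, 950c, fd9f}.
That is 4 commits.

4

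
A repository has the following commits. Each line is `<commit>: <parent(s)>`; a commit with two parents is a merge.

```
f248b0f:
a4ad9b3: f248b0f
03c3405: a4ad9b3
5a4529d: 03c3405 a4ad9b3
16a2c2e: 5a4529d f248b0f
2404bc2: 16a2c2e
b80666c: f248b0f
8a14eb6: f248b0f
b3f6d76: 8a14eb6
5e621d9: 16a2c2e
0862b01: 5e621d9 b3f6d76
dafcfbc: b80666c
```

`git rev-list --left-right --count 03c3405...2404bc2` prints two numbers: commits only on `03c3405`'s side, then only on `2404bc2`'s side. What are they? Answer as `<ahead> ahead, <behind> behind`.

Reachable from 03c3405: {03c3405, a4ad9b3, f248b0f}.
Reachable from 2404bc2: {03c3405, 16a2c2e, 2404bc2, 5a4529d, a4ad9b3, f248b0f}.
Only in 03c3405's history (ahead): {} — 0.
Only in 2404bc2's history (behind): {16a2c2e, 2404bc2, 5a4529d} — 3.

0 ahead, 3 behind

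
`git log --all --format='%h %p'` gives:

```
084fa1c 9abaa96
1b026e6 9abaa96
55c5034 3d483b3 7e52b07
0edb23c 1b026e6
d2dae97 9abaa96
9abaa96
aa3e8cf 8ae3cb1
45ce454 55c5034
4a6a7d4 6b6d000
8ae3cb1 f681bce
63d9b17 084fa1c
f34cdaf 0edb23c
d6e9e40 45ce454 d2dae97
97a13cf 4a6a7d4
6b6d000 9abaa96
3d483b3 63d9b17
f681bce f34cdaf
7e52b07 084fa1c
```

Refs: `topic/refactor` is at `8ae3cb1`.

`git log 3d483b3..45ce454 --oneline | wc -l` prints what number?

Reachable from 45ce454: {084fa1c, 3d483b3, 45ce454, 55c5034, 63d9b17, 7e52b07, 9abaa96}.
Reachable from 3d483b3: {084fa1c, 3d483b3, 63d9b17, 9abaa96}.
In 45ce454's history but not 3d483b3's: {45ce454, 55c5034, 7e52b07} — 3 commits.

3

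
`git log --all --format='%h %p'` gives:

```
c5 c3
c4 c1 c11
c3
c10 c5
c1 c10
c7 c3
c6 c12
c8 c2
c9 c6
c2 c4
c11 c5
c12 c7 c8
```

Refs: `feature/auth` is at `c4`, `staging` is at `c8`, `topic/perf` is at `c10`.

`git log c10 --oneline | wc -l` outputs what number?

3

Walking parent pointers from c10: reachable set = {c10, c3, c5}.
That is 3 commits.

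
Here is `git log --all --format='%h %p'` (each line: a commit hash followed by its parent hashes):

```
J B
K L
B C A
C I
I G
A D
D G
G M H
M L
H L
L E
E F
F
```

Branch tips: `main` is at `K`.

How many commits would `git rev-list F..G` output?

5

Reachable from G: {E, F, G, H, L, M}.
Reachable from F: {F}.
In G's history but not F's: {E, G, H, L, M} — 5 commits.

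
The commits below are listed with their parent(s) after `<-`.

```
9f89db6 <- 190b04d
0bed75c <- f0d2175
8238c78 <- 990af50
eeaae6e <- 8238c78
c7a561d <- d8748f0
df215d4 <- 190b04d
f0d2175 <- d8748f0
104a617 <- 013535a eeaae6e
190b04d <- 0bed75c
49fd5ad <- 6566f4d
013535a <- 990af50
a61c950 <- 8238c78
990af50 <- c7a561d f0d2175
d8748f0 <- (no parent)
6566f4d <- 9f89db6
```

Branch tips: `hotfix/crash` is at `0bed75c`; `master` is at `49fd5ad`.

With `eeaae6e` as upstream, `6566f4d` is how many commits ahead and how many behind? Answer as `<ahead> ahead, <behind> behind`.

Reachable from 6566f4d: {0bed75c, 190b04d, 6566f4d, 9f89db6, d8748f0, f0d2175}.
Reachable from eeaae6e: {8238c78, 990af50, c7a561d, d8748f0, eeaae6e, f0d2175}.
Only in 6566f4d's history (ahead): {0bed75c, 190b04d, 6566f4d, 9f89db6} — 4.
Only in eeaae6e's history (behind): {8238c78, 990af50, c7a561d, eeaae6e} — 4.

4 ahead, 4 behind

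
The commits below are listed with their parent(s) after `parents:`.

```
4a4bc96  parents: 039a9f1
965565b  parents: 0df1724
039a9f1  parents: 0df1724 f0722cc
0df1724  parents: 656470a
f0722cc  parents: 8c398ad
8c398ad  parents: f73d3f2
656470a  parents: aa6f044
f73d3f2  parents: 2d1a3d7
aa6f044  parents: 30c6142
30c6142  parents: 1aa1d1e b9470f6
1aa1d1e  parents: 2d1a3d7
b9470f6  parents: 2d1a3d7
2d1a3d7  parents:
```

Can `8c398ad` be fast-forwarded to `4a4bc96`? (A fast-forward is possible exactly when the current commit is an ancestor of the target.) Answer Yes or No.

A fast-forward from 8c398ad to 4a4bc96 is possible iff 8c398ad is an ancestor of 4a4bc96.
Ancestors of 4a4bc96: {039a9f1, 0df1724, 1aa1d1e, 2d1a3d7, 30c6142, 4a4bc96, 656470a, 8c398ad, aa6f044, b9470f6, f0722cc, f73d3f2}.
8c398ad is among them, so fast-forward is possible.

Yes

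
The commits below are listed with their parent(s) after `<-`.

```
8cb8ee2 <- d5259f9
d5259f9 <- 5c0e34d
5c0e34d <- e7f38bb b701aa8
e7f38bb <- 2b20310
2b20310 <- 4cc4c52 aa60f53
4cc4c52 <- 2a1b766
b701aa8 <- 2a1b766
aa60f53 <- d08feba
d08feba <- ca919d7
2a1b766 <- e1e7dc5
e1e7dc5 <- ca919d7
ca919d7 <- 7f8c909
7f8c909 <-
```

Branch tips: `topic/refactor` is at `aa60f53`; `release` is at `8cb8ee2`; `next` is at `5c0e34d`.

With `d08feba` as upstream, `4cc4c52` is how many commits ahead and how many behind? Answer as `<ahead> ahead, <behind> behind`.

3 ahead, 1 behind

Reachable from 4cc4c52: {2a1b766, 4cc4c52, 7f8c909, ca919d7, e1e7dc5}.
Reachable from d08feba: {7f8c909, ca919d7, d08feba}.
Only in 4cc4c52's history (ahead): {2a1b766, 4cc4c52, e1e7dc5} — 3.
Only in d08feba's history (behind): {d08feba} — 1.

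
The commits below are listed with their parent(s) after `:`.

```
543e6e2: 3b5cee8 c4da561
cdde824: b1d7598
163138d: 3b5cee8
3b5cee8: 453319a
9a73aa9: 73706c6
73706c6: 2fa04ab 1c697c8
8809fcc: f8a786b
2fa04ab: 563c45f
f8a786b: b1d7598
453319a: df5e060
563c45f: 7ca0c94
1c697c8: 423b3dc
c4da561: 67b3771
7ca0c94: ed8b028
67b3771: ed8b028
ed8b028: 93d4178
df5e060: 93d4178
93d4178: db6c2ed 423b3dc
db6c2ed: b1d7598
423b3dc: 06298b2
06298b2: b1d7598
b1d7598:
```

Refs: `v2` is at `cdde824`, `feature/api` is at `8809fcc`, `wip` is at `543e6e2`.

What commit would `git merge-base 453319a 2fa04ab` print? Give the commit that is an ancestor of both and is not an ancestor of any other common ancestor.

93d4178

Ancestors of 453319a: {06298b2, 423b3dc, 453319a, 93d4178, b1d7598, db6c2ed, df5e060}.
Ancestors of 2fa04ab: {06298b2, 2fa04ab, 423b3dc, 563c45f, 7ca0c94, 93d4178, b1d7598, db6c2ed, ed8b028}.
Common ancestors: {06298b2, 423b3dc, 93d4178, b1d7598, db6c2ed}.
Among these, 93d4178 is not an ancestor of any other common ancestor — it is the merge base.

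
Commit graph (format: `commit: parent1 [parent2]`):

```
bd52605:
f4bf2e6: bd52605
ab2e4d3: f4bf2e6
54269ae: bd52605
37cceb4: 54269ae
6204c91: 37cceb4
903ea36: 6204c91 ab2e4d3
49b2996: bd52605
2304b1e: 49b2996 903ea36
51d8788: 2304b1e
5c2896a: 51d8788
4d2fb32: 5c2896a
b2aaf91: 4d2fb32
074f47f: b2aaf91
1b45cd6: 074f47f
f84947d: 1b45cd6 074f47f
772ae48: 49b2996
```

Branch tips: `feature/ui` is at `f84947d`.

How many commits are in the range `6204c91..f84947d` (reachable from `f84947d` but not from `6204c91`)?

12

Reachable from f84947d: {074f47f, 1b45cd6, 2304b1e, 37cceb4, 49b2996, 4d2fb32, 51d8788, 54269ae, 5c2896a, 6204c91, 903ea36, ab2e4d3, b2aaf91, bd52605, f4bf2e6, f84947d}.
Reachable from 6204c91: {37cceb4, 54269ae, 6204c91, bd52605}.
In f84947d's history but not 6204c91's: {074f47f, 1b45cd6, 2304b1e, 49b2996, 4d2fb32, 51d8788, 5c2896a, 903ea36, ab2e4d3, b2aaf91, f4bf2e6, f84947d} — 12 commits.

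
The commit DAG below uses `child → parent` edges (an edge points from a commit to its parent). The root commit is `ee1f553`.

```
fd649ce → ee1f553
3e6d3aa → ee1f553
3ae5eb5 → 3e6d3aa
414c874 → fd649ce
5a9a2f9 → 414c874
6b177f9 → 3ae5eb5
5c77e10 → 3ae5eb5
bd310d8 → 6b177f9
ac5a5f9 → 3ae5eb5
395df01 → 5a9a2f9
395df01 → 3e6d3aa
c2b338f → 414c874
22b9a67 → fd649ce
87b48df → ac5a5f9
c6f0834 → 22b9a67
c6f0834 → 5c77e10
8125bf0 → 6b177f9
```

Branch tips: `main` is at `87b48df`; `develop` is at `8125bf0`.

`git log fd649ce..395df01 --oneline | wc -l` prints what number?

Reachable from 395df01: {395df01, 3e6d3aa, 414c874, 5a9a2f9, ee1f553, fd649ce}.
Reachable from fd649ce: {ee1f553, fd649ce}.
In 395df01's history but not fd649ce's: {395df01, 3e6d3aa, 414c874, 5a9a2f9} — 4 commits.

4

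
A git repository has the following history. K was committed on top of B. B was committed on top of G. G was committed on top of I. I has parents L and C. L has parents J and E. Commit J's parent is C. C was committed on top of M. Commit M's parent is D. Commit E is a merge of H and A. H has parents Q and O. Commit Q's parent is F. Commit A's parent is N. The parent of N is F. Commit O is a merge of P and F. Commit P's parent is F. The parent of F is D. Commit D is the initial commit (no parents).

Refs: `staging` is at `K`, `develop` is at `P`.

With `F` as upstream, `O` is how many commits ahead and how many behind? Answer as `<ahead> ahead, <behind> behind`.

2 ahead, 0 behind

Reachable from O: {D, F, O, P}.
Reachable from F: {D, F}.
Only in O's history (ahead): {O, P} — 2.
Only in F's history (behind): {} — 0.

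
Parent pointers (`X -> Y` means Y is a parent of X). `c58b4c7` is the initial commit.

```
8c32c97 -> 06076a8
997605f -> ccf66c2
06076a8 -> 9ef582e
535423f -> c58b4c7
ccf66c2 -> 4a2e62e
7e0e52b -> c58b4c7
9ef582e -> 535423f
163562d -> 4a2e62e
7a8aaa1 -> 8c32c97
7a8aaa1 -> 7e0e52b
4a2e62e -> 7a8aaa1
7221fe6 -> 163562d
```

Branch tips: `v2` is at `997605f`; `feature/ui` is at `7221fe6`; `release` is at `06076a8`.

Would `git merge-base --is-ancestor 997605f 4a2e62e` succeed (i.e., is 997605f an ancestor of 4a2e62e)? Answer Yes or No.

No

Ancestors of 4a2e62e: {06076a8, 4a2e62e, 535423f, 7a8aaa1, 7e0e52b, 8c32c97, 9ef582e, c58b4c7}.
997605f is not in that set, so it is not an ancestor of 4a2e62e.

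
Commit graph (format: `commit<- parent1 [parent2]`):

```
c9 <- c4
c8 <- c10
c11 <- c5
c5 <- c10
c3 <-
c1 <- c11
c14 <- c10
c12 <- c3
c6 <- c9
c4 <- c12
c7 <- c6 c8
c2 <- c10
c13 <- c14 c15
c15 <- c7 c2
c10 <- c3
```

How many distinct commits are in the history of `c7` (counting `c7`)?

8

Walking parent pointers from c7: reachable set = {c10, c12, c3, c4, c6, c7, c8, c9}.
That is 8 commits.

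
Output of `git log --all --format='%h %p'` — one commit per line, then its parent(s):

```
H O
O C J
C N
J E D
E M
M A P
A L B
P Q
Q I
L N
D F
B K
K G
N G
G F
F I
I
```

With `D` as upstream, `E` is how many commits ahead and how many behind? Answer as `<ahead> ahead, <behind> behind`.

10 ahead, 1 behind

Reachable from E: {A, B, E, F, G, I, K, L, M, N, P, Q}.
Reachable from D: {D, F, I}.
Only in E's history (ahead): {A, B, E, G, K, L, M, N, P, Q} — 10.
Only in D's history (behind): {D} — 1.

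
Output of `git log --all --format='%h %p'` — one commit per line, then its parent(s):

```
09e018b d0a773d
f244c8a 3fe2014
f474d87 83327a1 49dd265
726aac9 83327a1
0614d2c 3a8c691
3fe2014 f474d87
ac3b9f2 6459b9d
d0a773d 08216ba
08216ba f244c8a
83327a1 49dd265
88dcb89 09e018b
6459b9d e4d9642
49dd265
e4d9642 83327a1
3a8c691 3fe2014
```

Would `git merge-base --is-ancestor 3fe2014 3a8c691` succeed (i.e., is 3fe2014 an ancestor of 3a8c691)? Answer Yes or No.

Yes

Ancestors of 3a8c691 (commits reachable by following parents): {3a8c691, 3fe2014, 49dd265, 83327a1, f474d87}.
3fe2014 is in that set, so it is an ancestor of 3a8c691.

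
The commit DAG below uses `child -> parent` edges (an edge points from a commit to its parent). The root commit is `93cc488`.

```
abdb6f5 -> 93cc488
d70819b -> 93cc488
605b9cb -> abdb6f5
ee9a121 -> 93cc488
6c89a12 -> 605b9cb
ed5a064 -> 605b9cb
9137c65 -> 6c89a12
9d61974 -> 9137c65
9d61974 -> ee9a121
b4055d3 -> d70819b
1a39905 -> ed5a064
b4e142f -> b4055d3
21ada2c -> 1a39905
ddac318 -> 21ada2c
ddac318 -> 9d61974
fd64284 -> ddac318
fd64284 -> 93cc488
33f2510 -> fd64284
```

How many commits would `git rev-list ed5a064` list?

4

Walking parent pointers from ed5a064: reachable set = {605b9cb, 93cc488, abdb6f5, ed5a064}.
That is 4 commits.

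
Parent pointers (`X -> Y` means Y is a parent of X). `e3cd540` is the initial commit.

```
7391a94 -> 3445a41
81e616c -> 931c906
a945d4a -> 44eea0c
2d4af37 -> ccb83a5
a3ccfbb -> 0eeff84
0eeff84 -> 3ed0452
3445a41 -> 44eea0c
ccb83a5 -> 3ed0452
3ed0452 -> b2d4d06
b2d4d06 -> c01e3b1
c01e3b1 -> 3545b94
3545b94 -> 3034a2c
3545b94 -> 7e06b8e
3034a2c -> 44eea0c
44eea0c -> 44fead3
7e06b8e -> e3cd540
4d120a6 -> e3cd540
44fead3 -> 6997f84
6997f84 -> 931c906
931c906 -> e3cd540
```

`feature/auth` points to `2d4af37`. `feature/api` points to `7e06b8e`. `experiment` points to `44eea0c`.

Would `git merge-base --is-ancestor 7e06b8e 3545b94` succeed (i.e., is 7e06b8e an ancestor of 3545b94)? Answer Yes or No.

Yes

Ancestors of 3545b94 (commits reachable by following parents): {3034a2c, 3545b94, 44eea0c, 44fead3, 6997f84, 7e06b8e, 931c906, e3cd540}.
7e06b8e is in that set, so it is an ancestor of 3545b94.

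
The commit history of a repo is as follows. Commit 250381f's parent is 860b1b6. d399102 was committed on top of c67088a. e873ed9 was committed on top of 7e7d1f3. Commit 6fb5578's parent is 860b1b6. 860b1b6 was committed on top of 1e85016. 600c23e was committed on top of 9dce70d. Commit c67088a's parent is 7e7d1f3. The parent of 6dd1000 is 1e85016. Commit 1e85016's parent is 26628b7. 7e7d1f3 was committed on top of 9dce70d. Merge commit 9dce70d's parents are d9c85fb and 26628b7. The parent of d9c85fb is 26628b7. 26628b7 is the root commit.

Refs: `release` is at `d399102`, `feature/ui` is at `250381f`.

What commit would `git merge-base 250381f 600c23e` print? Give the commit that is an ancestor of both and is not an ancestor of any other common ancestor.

26628b7

Ancestors of 250381f: {1e85016, 250381f, 26628b7, 860b1b6}.
Ancestors of 600c23e: {26628b7, 600c23e, 9dce70d, d9c85fb}.
Common ancestors: {26628b7}.
The only common ancestor is 26628b7, so it is the merge base.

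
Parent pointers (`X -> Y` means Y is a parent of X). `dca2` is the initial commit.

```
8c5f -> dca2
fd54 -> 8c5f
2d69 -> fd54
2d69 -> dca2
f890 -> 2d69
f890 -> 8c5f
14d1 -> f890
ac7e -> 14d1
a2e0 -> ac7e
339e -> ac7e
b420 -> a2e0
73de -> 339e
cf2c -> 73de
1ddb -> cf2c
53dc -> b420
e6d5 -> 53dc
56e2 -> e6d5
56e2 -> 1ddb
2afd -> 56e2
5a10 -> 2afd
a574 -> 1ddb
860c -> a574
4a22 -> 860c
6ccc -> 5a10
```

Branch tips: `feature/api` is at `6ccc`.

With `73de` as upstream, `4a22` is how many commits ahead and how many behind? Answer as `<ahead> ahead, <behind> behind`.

Reachable from 4a22: {14d1, 1ddb, 2d69, 339e, 4a22, 73de, 860c, 8c5f, a574, ac7e, cf2c, dca2, f890, fd54}.
Reachable from 73de: {14d1, 2d69, 339e, 73de, 8c5f, ac7e, dca2, f890, fd54}.
Only in 4a22's history (ahead): {1ddb, 4a22, 860c, a574, cf2c} — 5.
Only in 73de's history (behind): {} — 0.

5 ahead, 0 behind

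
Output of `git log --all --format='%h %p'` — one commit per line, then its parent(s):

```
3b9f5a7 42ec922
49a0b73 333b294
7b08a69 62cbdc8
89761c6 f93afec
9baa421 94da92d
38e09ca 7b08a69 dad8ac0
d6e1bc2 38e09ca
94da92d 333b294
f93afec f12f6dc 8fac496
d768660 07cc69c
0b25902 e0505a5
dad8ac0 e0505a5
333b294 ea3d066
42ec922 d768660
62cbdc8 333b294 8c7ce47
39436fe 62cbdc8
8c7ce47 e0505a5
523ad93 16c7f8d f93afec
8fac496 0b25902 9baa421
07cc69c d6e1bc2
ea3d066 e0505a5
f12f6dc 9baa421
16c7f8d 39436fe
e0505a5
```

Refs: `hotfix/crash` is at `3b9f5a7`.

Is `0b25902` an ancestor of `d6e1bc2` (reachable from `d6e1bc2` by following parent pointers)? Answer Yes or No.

Ancestors of d6e1bc2: {333b294, 38e09ca, 62cbdc8, 7b08a69, 8c7ce47, d6e1bc2, dad8ac0, e0505a5, ea3d066}.
0b25902 is not in that set, so it is not an ancestor of d6e1bc2.

No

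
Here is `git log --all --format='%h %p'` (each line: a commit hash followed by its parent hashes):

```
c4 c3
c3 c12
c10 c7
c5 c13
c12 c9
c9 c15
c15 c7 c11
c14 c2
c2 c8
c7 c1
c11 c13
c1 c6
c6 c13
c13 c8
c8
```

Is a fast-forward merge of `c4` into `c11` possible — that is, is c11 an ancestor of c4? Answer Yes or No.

Yes

A fast-forward from c11 to c4 is possible iff c11 is an ancestor of c4.
Ancestors of c4: {c1, c11, c12, c13, c15, c3, c4, c6, c7, c8, c9}.
c11 is among them, so fast-forward is possible.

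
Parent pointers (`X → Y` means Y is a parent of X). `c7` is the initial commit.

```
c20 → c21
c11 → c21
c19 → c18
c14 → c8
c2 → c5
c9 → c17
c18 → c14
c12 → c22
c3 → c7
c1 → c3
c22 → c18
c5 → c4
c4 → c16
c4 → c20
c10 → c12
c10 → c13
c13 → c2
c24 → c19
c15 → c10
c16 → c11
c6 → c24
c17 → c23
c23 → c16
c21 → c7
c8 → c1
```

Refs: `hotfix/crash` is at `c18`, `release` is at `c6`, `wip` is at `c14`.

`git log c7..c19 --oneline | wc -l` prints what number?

Reachable from c19: {c1, c14, c18, c19, c3, c7, c8}.
Reachable from c7: {c7}.
In c19's history but not c7's: {c1, c14, c18, c19, c3, c8} — 6 commits.

6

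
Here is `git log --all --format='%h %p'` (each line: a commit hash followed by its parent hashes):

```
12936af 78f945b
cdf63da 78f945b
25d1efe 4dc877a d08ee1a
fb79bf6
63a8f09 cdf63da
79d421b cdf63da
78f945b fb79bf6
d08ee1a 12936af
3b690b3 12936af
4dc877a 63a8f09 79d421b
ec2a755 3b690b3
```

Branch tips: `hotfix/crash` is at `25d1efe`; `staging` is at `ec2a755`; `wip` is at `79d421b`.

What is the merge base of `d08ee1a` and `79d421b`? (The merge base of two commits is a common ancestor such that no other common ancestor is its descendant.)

Ancestors of d08ee1a: {12936af, 78f945b, d08ee1a, fb79bf6}.
Ancestors of 79d421b: {78f945b, 79d421b, cdf63da, fb79bf6}.
Common ancestors: {78f945b, fb79bf6}.
Among these, 78f945b is not an ancestor of any other common ancestor — it is the merge base.

78f945b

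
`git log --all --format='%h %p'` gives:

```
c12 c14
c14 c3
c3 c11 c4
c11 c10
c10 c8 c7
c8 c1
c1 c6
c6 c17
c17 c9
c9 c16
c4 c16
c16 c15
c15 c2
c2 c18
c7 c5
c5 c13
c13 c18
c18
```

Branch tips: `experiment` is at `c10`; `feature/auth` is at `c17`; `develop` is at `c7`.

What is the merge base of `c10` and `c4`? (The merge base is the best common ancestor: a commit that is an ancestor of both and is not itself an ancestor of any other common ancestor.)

c16

Ancestors of c10: {c1, c10, c13, c15, c16, c17, c18, c2, c5, c6, c7, c8, c9}.
Ancestors of c4: {c15, c16, c18, c2, c4}.
Common ancestors: {c15, c16, c18, c2}.
Among these, c16 is not an ancestor of any other common ancestor — it is the merge base.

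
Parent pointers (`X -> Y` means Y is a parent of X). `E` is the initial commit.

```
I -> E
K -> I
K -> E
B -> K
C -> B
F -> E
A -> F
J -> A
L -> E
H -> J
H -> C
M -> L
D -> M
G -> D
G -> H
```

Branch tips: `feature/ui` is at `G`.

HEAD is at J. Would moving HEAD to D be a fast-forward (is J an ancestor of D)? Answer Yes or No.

A fast-forward from J to D is possible iff J is an ancestor of D.
Ancestors of D: {D, E, L, M}.
J is not among them, so fast-forward is not possible.

No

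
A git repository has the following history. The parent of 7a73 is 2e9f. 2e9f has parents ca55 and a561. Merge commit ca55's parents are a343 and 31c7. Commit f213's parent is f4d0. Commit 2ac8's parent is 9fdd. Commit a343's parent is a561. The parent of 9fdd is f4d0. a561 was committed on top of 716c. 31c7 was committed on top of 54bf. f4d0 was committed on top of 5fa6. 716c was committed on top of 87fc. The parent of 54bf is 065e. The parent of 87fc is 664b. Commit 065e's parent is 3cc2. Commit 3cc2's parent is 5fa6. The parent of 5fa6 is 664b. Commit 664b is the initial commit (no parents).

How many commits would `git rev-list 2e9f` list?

Walking parent pointers from 2e9f: reachable set = {065e, 2e9f, 31c7, 3cc2, 54bf, 5fa6, 664b, 716c, 87fc, a343, a561, ca55}.
That is 12 commits.

12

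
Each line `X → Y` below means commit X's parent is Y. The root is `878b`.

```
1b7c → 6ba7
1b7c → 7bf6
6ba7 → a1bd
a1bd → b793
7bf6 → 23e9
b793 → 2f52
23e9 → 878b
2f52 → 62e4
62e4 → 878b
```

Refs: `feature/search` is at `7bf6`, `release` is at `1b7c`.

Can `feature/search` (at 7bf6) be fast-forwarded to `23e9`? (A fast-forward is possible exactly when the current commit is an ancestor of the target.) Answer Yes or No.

No

A fast-forward from 7bf6 to 23e9 is possible iff 7bf6 is an ancestor of 23e9.
Ancestors of 23e9: {23e9, 878b}.
7bf6 is not among them, so fast-forward is not possible.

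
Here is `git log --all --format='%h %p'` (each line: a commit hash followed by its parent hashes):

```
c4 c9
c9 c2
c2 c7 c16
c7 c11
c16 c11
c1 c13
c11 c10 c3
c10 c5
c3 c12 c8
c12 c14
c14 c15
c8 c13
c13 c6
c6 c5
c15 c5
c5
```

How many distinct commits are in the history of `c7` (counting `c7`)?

Walking parent pointers from c7: reachable set = {c10, c11, c12, c13, c14, c15, c3, c5, c6, c7, c8}.
That is 11 commits.

11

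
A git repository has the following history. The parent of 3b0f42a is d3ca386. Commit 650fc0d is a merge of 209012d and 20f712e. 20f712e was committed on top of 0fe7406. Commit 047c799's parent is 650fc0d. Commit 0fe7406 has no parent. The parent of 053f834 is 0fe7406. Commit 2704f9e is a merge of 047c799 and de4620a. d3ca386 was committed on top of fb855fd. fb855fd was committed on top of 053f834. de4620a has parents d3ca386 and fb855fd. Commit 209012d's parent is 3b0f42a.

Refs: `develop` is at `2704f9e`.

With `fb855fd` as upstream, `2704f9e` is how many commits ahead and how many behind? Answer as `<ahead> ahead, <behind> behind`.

Reachable from 2704f9e: {047c799, 053f834, 0fe7406, 209012d, 20f712e, 2704f9e, 3b0f42a, 650fc0d, d3ca386, de4620a, fb855fd}.
Reachable from fb855fd: {053f834, 0fe7406, fb855fd}.
Only in 2704f9e's history (ahead): {047c799, 209012d, 20f712e, 2704f9e, 3b0f42a, 650fc0d, d3ca386, de4620a} — 8.
Only in fb855fd's history (behind): {} — 0.

8 ahead, 0 behind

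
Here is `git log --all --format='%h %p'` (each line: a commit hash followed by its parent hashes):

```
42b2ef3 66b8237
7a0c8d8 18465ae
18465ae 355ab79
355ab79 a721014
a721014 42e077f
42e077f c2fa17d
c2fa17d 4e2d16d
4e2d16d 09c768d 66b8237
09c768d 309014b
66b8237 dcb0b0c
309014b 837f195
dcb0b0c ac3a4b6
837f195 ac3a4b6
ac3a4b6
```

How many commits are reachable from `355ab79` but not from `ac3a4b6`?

10

Reachable from 355ab79: {09c768d, 309014b, 355ab79, 42e077f, 4e2d16d, 66b8237, 837f195, a721014, ac3a4b6, c2fa17d, dcb0b0c}.
Reachable from ac3a4b6: {ac3a4b6}.
In 355ab79's history but not ac3a4b6's: {09c768d, 309014b, 355ab79, 42e077f, 4e2d16d, 66b8237, 837f195, a721014, c2fa17d, dcb0b0c} — 10 commits.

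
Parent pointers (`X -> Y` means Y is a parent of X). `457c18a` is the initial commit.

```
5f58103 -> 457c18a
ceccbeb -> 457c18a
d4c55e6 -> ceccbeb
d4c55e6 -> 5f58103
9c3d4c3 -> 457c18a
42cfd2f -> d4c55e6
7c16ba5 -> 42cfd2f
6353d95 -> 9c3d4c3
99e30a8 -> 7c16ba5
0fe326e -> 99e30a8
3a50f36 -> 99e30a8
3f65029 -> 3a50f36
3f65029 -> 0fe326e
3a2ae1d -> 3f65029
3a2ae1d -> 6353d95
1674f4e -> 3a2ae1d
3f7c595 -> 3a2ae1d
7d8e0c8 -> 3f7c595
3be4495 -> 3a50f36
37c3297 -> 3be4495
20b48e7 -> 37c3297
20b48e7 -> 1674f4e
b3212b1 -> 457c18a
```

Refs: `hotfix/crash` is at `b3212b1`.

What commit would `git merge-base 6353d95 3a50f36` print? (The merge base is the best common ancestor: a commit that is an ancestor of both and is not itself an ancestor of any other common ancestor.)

457c18a

Ancestors of 6353d95: {457c18a, 6353d95, 9c3d4c3}.
Ancestors of 3a50f36: {3a50f36, 42cfd2f, 457c18a, 5f58103, 7c16ba5, 99e30a8, ceccbeb, d4c55e6}.
Common ancestors: {457c18a}.
The only common ancestor is 457c18a, so it is the merge base.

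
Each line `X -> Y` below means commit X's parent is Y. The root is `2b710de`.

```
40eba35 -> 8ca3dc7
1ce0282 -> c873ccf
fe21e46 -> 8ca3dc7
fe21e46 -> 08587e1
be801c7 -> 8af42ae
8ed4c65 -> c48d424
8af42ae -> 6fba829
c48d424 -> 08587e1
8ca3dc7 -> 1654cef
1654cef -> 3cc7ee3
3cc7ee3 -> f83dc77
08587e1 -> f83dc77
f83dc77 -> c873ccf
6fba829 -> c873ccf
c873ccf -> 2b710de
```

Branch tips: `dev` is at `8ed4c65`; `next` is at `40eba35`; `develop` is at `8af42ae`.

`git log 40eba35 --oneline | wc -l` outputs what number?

7

Walking parent pointers from 40eba35: reachable set = {1654cef, 2b710de, 3cc7ee3, 40eba35, 8ca3dc7, c873ccf, f83dc77}.
That is 7 commits.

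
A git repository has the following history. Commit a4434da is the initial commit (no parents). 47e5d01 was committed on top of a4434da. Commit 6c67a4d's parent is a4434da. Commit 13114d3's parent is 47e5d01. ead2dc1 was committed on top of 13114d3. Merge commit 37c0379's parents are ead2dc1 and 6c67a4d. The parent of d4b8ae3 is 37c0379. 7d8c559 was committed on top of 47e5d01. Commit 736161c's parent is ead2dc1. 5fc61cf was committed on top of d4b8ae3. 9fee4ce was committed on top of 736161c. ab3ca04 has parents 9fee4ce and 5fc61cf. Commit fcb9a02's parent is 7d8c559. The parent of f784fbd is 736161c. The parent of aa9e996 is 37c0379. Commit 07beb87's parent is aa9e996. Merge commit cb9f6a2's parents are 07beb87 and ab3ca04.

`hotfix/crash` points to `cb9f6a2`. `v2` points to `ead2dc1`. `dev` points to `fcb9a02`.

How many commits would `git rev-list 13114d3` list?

Walking parent pointers from 13114d3: reachable set = {13114d3, 47e5d01, a4434da}.
That is 3 commits.

3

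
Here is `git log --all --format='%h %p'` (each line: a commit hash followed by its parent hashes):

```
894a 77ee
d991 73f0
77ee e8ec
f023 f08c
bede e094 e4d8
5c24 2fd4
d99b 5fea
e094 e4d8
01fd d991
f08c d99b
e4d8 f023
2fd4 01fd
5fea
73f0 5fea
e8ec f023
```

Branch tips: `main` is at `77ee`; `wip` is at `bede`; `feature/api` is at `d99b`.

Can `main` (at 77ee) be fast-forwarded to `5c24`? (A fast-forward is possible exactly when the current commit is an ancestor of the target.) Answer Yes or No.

A fast-forward from 77ee to 5c24 is possible iff 77ee is an ancestor of 5c24.
Ancestors of 5c24: {01fd, 2fd4, 5c24, 5fea, 73f0, d991}.
77ee is not among them, so fast-forward is not possible.

No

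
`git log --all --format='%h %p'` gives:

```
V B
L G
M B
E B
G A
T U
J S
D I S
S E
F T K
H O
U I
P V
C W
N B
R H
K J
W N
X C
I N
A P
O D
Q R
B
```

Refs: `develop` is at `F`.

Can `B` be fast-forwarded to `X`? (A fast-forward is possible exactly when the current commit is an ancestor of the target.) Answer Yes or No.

A fast-forward from B to X is possible iff B is an ancestor of X.
Ancestors of X: {B, C, N, W, X}.
B is among them, so fast-forward is possible.

Yes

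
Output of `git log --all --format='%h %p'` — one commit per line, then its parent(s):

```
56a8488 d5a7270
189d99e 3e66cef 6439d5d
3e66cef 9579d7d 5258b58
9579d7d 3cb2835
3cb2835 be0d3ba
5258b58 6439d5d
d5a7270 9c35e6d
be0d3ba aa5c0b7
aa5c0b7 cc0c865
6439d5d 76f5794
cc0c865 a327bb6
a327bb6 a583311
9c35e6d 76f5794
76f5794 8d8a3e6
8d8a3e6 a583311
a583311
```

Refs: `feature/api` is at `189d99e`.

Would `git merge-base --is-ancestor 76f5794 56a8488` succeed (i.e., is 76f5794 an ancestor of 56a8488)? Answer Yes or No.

Ancestors of 56a8488 (commits reachable by following parents): {56a8488, 76f5794, 8d8a3e6, 9c35e6d, a583311, d5a7270}.
76f5794 is in that set, so it is an ancestor of 56a8488.

Yes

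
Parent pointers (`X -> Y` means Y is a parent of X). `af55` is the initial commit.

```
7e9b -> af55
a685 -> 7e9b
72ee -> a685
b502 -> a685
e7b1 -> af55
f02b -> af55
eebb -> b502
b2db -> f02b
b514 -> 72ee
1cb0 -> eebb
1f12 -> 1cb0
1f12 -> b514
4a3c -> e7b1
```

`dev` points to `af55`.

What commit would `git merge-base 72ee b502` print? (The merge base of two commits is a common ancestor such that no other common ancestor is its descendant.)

a685

Ancestors of 72ee: {72ee, 7e9b, a685, af55}.
Ancestors of b502: {7e9b, a685, af55, b502}.
Common ancestors: {7e9b, a685, af55}.
Among these, a685 is not an ancestor of any other common ancestor — it is the merge base.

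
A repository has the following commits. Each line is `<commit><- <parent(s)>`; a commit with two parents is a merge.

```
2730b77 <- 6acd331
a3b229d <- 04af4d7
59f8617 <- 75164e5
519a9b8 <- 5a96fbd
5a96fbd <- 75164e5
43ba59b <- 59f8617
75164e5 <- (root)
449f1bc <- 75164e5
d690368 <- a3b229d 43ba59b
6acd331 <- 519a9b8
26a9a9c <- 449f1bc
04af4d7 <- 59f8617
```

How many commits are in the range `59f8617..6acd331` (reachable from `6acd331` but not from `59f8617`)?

3

Reachable from 6acd331: {519a9b8, 5a96fbd, 6acd331, 75164e5}.
Reachable from 59f8617: {59f8617, 75164e5}.
In 6acd331's history but not 59f8617's: {519a9b8, 5a96fbd, 6acd331} — 3 commits.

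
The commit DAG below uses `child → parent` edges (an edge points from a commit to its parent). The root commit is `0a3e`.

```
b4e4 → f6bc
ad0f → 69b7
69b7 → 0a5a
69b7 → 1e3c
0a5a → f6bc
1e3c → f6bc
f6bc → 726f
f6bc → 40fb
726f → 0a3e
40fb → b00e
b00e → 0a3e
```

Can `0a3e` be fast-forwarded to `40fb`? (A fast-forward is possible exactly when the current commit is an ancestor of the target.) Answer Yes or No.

A fast-forward from 0a3e to 40fb is possible iff 0a3e is an ancestor of 40fb.
Ancestors of 40fb: {0a3e, 40fb, b00e}.
0a3e is among them, so fast-forward is possible.

Yes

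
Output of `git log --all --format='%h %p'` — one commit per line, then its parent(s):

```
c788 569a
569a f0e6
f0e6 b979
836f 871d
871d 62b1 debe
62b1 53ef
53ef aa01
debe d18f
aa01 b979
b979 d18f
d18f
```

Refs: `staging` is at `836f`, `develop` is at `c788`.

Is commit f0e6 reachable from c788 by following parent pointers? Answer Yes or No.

Yes

Ancestors of c788 (commits reachable by following parents): {569a, b979, c788, d18f, f0e6}.
f0e6 is in that set, so it is an ancestor of c788.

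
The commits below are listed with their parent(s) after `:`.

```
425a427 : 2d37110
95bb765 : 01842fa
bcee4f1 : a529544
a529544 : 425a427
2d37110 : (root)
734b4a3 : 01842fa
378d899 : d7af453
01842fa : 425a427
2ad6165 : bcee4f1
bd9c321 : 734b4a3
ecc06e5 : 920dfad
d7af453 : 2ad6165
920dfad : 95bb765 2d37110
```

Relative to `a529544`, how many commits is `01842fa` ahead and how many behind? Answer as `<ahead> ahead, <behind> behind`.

1 ahead, 1 behind

Reachable from 01842fa: {01842fa, 2d37110, 425a427}.
Reachable from a529544: {2d37110, 425a427, a529544}.
Only in 01842fa's history (ahead): {01842fa} — 1.
Only in a529544's history (behind): {a529544} — 1.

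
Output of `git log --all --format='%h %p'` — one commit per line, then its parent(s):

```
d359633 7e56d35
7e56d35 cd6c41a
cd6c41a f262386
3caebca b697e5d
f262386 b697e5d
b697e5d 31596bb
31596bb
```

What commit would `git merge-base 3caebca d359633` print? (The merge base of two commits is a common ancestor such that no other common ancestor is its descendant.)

Ancestors of 3caebca: {31596bb, 3caebca, b697e5d}.
Ancestors of d359633: {31596bb, 7e56d35, b697e5d, cd6c41a, d359633, f262386}.
Common ancestors: {31596bb, b697e5d}.
Among these, b697e5d is not an ancestor of any other common ancestor — it is the merge base.

b697e5d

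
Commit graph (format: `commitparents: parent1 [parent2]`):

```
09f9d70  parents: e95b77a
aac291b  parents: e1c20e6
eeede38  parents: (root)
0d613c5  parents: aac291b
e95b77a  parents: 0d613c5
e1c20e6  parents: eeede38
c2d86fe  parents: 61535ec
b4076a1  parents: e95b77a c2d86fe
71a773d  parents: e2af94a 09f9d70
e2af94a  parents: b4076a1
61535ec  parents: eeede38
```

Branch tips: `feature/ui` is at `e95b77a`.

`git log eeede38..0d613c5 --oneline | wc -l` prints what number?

3

Reachable from 0d613c5: {0d613c5, aac291b, e1c20e6, eeede38}.
Reachable from eeede38: {eeede38}.
In 0d613c5's history but not eeede38's: {0d613c5, aac291b, e1c20e6} — 3 commits.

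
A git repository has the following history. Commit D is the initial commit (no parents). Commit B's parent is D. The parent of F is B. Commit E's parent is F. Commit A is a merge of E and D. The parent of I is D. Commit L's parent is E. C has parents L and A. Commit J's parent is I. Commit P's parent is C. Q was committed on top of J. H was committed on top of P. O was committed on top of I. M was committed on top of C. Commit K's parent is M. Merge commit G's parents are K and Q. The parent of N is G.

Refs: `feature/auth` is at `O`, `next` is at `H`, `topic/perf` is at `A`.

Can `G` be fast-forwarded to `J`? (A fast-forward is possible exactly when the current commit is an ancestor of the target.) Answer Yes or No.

No

A fast-forward from G to J is possible iff G is an ancestor of J.
Ancestors of J: {D, I, J}.
G is not among them, so fast-forward is not possible.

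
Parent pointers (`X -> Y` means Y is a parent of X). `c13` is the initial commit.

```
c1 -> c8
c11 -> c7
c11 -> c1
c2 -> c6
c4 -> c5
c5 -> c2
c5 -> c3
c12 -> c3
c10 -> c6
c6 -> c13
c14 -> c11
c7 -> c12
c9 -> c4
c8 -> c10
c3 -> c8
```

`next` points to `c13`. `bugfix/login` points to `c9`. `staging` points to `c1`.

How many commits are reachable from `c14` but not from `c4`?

5

Reachable from c14: {c1, c10, c11, c12, c13, c14, c3, c6, c7, c8}.
Reachable from c4: {c10, c13, c2, c3, c4, c5, c6, c8}.
In c14's history but not c4's: {c1, c11, c12, c14, c7} — 5 commits.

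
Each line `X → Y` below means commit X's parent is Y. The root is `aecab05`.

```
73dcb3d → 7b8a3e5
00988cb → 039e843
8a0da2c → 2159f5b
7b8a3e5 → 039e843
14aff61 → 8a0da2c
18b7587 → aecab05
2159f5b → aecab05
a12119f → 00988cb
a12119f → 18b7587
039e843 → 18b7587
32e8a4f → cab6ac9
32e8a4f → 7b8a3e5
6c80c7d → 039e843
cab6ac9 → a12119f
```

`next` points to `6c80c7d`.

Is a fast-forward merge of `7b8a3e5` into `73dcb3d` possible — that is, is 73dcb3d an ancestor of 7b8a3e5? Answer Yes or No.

No

A fast-forward from 73dcb3d to 7b8a3e5 is possible iff 73dcb3d is an ancestor of 7b8a3e5.
Ancestors of 7b8a3e5: {039e843, 18b7587, 7b8a3e5, aecab05}.
73dcb3d is not among them, so fast-forward is not possible.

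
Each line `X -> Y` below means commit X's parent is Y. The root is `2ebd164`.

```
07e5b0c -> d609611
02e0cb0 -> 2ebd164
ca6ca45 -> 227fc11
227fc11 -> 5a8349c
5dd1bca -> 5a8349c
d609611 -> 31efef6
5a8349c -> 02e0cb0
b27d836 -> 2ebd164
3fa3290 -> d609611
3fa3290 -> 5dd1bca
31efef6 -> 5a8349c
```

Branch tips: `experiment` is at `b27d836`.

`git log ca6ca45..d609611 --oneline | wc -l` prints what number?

2

Reachable from d609611: {02e0cb0, 2ebd164, 31efef6, 5a8349c, d609611}.
Reachable from ca6ca45: {02e0cb0, 227fc11, 2ebd164, 5a8349c, ca6ca45}.
In d609611's history but not ca6ca45's: {31efef6, d609611} — 2 commits.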